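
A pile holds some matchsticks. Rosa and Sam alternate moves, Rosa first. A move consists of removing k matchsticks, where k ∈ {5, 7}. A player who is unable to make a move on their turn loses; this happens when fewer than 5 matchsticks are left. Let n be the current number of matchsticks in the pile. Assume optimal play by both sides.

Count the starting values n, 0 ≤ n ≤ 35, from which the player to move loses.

Build the W/L table. Terminal = L. A non-terminal position is W if it has a move to some L; otherwise it is L.
n=0: no move → L
n=1: no move → L
n=2: no move → L
n=3: no move → L
n=4: no move → L
n=5: →0(L), so W
n=6: →1(L), so W
n=7: →2(L), so W
n=8: →3(L), so W
n=9: →4(L), so W
n=10: →3(L), so W
n=11: →4(L), so W
n=12: →7(W), 5(W) — all W, so L
n=13: →8(W), 6(W) — all W, so L
n=14: →9(W), 7(W) — all W, so L
n=15: →10(W), 8(W) — all W, so L
n=16: →11(W), 9(W) — all W, so L
n=17: →12(L), so W
n=18: →13(L), so W
n=19: →14(L), so W
n=20: →15(L), so W
n=21: →16(L), so W
n=22: →15(L), so W
n=23: →16(L), so W
n=24: →19(W), 17(W) — all W, so L
n=25: →20(W), 18(W) — all W, so L
n=26: →21(W), 19(W) — all W, so L
n=27: →22(W), 20(W) — all W, so L
n=28: →23(W), 21(W) — all W, so L
n=29: →24(L), so W
n=30: →25(L), so W
n=31: →26(L), so W
n=32: →27(L), so W
n=33: →28(L), so W
n=34: →27(L), so W
n=35: →28(L), so W
L entries with 0 ≤ n ≤ 35: n = 0, 1, 2, 3, 4, 12, 13, 14, 15, 16, 24, 25, 26, 27, 28; that makes 15.

15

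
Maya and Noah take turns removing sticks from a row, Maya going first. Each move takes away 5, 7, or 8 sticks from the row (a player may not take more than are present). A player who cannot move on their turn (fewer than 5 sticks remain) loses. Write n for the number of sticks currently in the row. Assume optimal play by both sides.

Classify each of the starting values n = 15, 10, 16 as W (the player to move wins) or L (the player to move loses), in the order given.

Classify positions by backward induction: terminal positions (no move available) are L. From any other position, the mover wins iff some move reaches an L.
n=0: no move → L
n=1: no move → L
n=2: no move → L
n=3: no move → L
n=4: no move → L
n=5: can move to 0, which is L ⇒ W
n=6: can move to 1, which is L ⇒ W
n=7: can move to 2, which is L ⇒ W
n=8: can move to 3, which is L ⇒ W
n=9: can move to 4, which is L ⇒ W
n=10: can move to 3, which is L ⇒ W
n=11: can move to 4, which is L ⇒ W
n=12: can move to 4, which is L ⇒ W
n=13: moves to 8(W), 6(W), 5(W); every one is W ⇒ L
n=14: moves to 9(W), 7(W), 6(W); every one is W ⇒ L
n=15: moves to 10(W), 8(W), 7(W); every one is W ⇒ L
n=16: moves to 11(W), 9(W), 8(W); every one is W ⇒ L

15: L, 10: W, 16: L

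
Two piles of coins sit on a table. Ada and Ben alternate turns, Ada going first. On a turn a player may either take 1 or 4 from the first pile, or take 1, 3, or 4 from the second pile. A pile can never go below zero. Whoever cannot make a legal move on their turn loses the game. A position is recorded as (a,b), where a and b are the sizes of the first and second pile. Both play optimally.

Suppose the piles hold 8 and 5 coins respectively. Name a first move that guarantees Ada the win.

Build the W/L table. Terminal = L. A non-terminal position is W if it has a move to some L; otherwise it is L.
No move ever increases a pile, so every position that can arise here has a ≤ 8 and b ≤ 5; it is enough to label the cells with 0 ≤ a ≤ 8 and 0 ≤ b ≤ 5.
Every move lowers a or b (never raises either), so fill the grid row by row in increasing a, and left to right within a row: each cell's successors are then already labelled.
      b=0  b=1  b=2  b=3  b=4  b=5
a=0:    L    W    L    W    W    W
a=1:    W    L    W    L    W    W
a=2:    L    W    L    W    W    W
a=3:    W    L    W    L    W    W
a=4:    W    W    W    W    L    W
a=5:    L    W    L    W    W    W
a=6:    W    L    W    L    W    W
a=7:    L    W    L    W    W    W
a=8:    W    L    W    L    W    W
Cells with no legal move (terminal, hence L): (0,0).
The remaining L cells, each justified by listing all of its moves:
(0,2): only reaches (0,1)(W), which is W → L
(1,1): only reaches (0,1)(W), (1,0)(W), all W → L
(1,3): only reaches (0,3)(W), (1,2)(W), (1,0)(W), all W → L
(2,0): only reaches (1,0)(W), which is W → L
(2,2): only reaches (1,2)(W), (2,1)(W), all W → L
(3,1): only reaches (2,1)(W), (3,0)(W), all W → L
(3,3): only reaches (2,3)(W), (3,2)(W), (3,0)(W), all W → L
(4,4): only reaches (3,4)(W), (0,4)(W), (4,3)(W), (4,1)(W), (4,0)(W), all W → L
(5,0): only reaches (4,0)(W), (1,0)(W), all W → L
(5,2): only reaches (4,2)(W), (1,2)(W), (5,1)(W), all W → L
(6,1): only reaches (5,1)(W), (2,1)(W), (6,0)(W), all W → L
(6,3): only reaches (5,3)(W), (2,3)(W), (6,2)(W), (6,0)(W), all W → L
(7,0): only reaches (6,0)(W), (3,0)(W), all W → L
(7,2): only reaches (6,2)(W), (3,2)(W), (7,1)(W), all W → L
(8,1): only reaches (7,1)(W), (4,1)(W), (8,0)(W), all W → L
(8,3): only reaches (7,3)(W), (4,3)(W), (8,2)(W), (8,0)(W), all W → L
Every other cell has at least one move into one of the L cells above, so it is W.
From (8,5), the L positions reachable in one move are: (8,1).

Move to (8,1).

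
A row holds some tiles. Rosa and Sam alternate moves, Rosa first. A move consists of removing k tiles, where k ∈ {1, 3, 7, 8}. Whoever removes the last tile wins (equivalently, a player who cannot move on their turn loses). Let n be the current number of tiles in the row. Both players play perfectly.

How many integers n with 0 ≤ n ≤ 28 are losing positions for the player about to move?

Work bottom-up. With no move the player to move loses. Otherwise the position is W if at least one move leads to an L position for the opponent, and L if every move leads to a W.
n=0: no move → L
n=1: →0(L), so W
n=2: →1(W) only, which is W, so L
n=3: →2(L), so W
n=4: →3(W), 1(W) — all W, so L
n=5: →4(L), so W
n=6: →5(W), 3(W) — all W, so L
n=7: →6(L), so W
n=8: →0(L), so W
n=9: →6(L), so W
n=10: →2(L), so W
n=11: →4(L), so W
n=12: →4(L), so W
n=13: →6(L), so W
n=14: →6(L), so W
n=15: →14(W), 12(W), 8(W), 7(W) — all W, so L
n=16: →15(L), so W
n=17: →16(W), 14(W), 10(W), 9(W) — all W, so L
n=18: →17(L), so W
n=19: →18(W), 16(W), 12(W), 11(W) — all W, so L
n=20: →19(L), so W
n=21: →20(W), 18(W), 14(W), 13(W) — all W, so L
n=22: →21(L), so W
n=23: →15(L), so W
n=24: →21(L), so W
n=25: →17(L), so W
n=26: →19(L), so W
n=27: →19(L), so W
n=28: →21(L), so W
L entries with 0 ≤ n ≤ 28: n = 0, 2, 4, 6, 15, 17, 19, 21; that makes 8.

8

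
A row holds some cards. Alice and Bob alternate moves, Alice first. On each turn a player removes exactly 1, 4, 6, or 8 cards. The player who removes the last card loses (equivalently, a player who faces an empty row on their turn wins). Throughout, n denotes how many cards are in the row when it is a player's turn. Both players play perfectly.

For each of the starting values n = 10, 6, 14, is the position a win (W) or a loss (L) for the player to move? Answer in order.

Compute win/loss labels from the base case upward. A position with no move is W. Any other position is W if it can reach an L in one move, else L.
n=0: no move; the opponent has just taken the last card and therefore loses → W
n=1: L (sole option 0(W) is W)
n=2: W (go to 1, an L position)
n=3: L (sole option 2(W) is W)
n=4: W (go to 3, an L position)
n=5: W (go to 1, an L position)
n=6: L (options 5(W), 2(W), 0(W) are all W)
n=7: W (go to 6, an L position)
n=8: L (options 7(W), 4(W), 2(W), 0(W) are all W)
n=9: W (go to 8, an L position)
n=10: W (go to 6, an L position)
n=11: W (go to 3, an L position)
n=12: W (go to 8, an L position)
n=13: L (options 12(W), 9(W), 7(W), 5(W) are all W)
n=14: W (go to 13, an L position)

10: W, 6: L, 14: W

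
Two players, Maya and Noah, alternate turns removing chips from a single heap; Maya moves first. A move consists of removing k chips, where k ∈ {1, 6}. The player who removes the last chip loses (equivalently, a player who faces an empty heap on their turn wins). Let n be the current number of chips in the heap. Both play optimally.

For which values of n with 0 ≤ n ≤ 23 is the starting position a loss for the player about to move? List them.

1, 3, 5, 8, 10, 12, 15, 17, 19, 22

Work bottom-up. With no move the player to move wins. Otherwise the position is W if at least one move leads to an L position for the opponent, and L if every move leads to a W.
n=0: no move; the opponent has just taken the last chip and therefore loses → W
n=1: only reaches 0(W), which is W → L
n=2: reaches L-position 1 → W
n=3: only reaches 2(W), which is W → L
n=4: reaches L-position 3 → W
n=5: only reaches 4(W), which is W → L
n=6: reaches L-position 5 → W
n=7: reaches L-position 1 → W
n=8: only reaches 7(W), 2(W), all W → L
n=9: reaches L-position 8 → W
n=10: only reaches 9(W), 4(W), all W → L
n=11: reaches L-position 10 → W
n=12: only reaches 11(W), 6(W), all W → L
n=13: reaches L-position 12 → W
n=14: reaches L-position 8 → W
n=15: only reaches 14(W), 9(W), all W → L
n=16: reaches L-position 15 → W
n=17: only reaches 16(W), 11(W), all W → L
n=18: reaches L-position 17 → W
n=19: only reaches 18(W), 13(W), all W → L
n=20: reaches L-position 19 → W
n=21: reaches L-position 15 → W
n=22: only reaches 21(W), 16(W), all W → L
n=23: reaches L-position 22 → W
Reading off the rows marked L gives the requested list; there are 10 such values of n.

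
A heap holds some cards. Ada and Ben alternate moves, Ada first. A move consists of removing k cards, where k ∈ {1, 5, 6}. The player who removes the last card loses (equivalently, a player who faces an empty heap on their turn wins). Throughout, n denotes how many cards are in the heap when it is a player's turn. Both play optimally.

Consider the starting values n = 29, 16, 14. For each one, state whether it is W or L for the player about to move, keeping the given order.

29: W, 16: L, 14: L

Compute win/loss labels from the base case upward. A position with no move is W. Any other position is W if it can reach an L in one move, else L.
n=0: no move; the opponent has just taken the last card and therefore loses → W
n=1: only reaches 0(W), which is W → L
n=2: reaches L-position 1 → W
n=3: only reaches 2(W), which is W → L
n=4: reaches L-position 3 → W
n=5: only reaches 4(W), 0(W), all W → L
n=6: reaches L-position 5 → W
n=7: reaches L-position 1 → W
n=8: reaches L-position 3 → W
n=9: reaches L-position 3 → W
n=10: reaches L-position 5 → W
n=11: reaches L-position 5 → W
n=12: only reaches 11(W), 7(W), 6(W), all W → L
n=13: reaches L-position 12 → W
n=14: only reaches 13(W), 9(W), 8(W), all W → L
n=15: reaches L-position 14 → W
n=16: only reaches 15(W), 11(W), 10(W), all W → L
n=17: reaches L-position 16 → W
n=18: reaches L-position 12 → W
n=19: reaches L-position 14 → W
n=20: reaches L-position 14 → W
n=21: reaches L-position 16 → W
n=22: reaches L-position 16 → W
n=23: only reaches 22(W), 18(W), 17(W), all W → L
n=24: reaches L-position 23 → W
n=25: only reaches 24(W), 20(W), 19(W), all W → L
n=26: reaches L-position 25 → W
n=27: only reaches 26(W), 22(W), 21(W), all W → L
n=28: reaches L-position 27 → W
n=29: reaches L-position 23 → W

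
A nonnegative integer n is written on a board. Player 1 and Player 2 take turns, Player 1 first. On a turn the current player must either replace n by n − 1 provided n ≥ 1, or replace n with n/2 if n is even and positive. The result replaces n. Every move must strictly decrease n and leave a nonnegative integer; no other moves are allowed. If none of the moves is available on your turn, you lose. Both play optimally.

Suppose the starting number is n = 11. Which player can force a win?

Positions with no move are L. A position that does have a move is losing for the player to move precisely when every available move leads to a winning position for the opponent. Fill in the labels:
n=0: no move → L
n=1: W (go to 0, an L position)
n=2: L (sole option 1(W) is W)
n=3: W (go to 2, an L position)
n=4: W (go to 2, an L position)
n=5: L (sole option 4(W) is W)
n=6: W (go to 5, an L position)
n=7: L (sole option 6(W) is W)
n=8: W (go to 7, an L position)
n=9: L (sole option 8(W) is W)
n=10: W (go to 5, an L position)
n=11: L (sole option 10(W) is W)
The starting position 11 is L: whatever Player 1 does, the opponent receives a W position.

Player 2 wins.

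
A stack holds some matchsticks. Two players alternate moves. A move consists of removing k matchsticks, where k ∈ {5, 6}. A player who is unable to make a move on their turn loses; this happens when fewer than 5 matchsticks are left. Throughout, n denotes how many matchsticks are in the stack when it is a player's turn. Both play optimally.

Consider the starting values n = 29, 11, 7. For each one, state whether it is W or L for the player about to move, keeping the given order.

29: W, 11: L, 7: W

Compute win/loss labels from the base case upward. A position with no move is L. Any other position is W if it can reach an L in one move, else L.
n=0: no move → L
n=1: no move → L
n=2: no move → L
n=3: no move → L
n=4: no move → L
n=5: →0(L), so W
n=6: →1(L), so W
n=7: →2(L), so W
n=8: →3(L), so W
n=9: →4(L), so W
n=10: →4(L), so W
n=11: →6(W), 5(W) — all W, so L
n=12: →7(W), 6(W) — all W, so L
n=13: →8(W), 7(W) — all W, so L
n=14: →9(W), 8(W) — all W, so L
n=15: →10(W), 9(W) — all W, so L
n=16: →11(L), so W
n=17: →12(L), so W
n=18: →13(L), so W
n=19: →14(L), so W
n=20: →15(L), so W
n=21: →15(L), so W
n=22: →17(W), 16(W) — all W, so L
n=23: →18(W), 17(W) — all W, so L
n=24: →19(W), 18(W) — all W, so L
n=25: →20(W), 19(W) — all W, so L
n=26: →21(W), 20(W) — all W, so L
n=27: →22(L), so W
n=28: →23(L), so W
n=29: →24(L), so W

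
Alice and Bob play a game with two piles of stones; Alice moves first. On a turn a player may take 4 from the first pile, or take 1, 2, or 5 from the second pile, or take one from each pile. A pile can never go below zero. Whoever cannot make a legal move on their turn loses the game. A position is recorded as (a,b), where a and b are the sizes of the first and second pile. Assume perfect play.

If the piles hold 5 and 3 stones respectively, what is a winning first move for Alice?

Compute win/loss labels from the base case upward. A position with no move is L. Any other position is W if it can reach an L in one move, else L.
No move ever increases a pile, so every position that can arise here has a ≤ 5 and b ≤ 3; it is enough to label the cells with 0 ≤ a ≤ 5 and 0 ≤ b ≤ 3.
Every move lowers a or b (never raises either), so fill the grid row by row in increasing a, and left to right within a row: each cell's successors are then already labelled.
      b=0  b=1  b=2  b=3
a=0:    L    W    W    L
a=1:    L    W    W    L
a=2:    L    W    W    L
a=3:    L    W    W    L
a=4:    W    W    L    W
a=5:    W    L    W    W
Cells with no legal move (terminal, hence L): (0,0), (1,0), (2,0), (3,0).
The remaining L cells, each justified by listing all of its moves:
(0,3): moves to (0,2)(W), (0,1)(W); every one is W ⇒ L
(1,3): moves to (1,2)(W), (1,1)(W), (0,2)(W); every one is W ⇒ L
(2,3): moves to (2,2)(W), (2,1)(W), (1,2)(W); every one is W ⇒ L
(3,3): moves to (3,2)(W), (3,1)(W), (2,2)(W); every one is W ⇒ L
(4,2): moves to (0,2)(W), (4,1)(W), (4,0)(W), (3,1)(W); every one is W ⇒ L
(5,1): moves to (1,1)(W), (5,0)(W), (4,0)(W); every one is W ⇒ L
Every other cell has at least one move into one of the L cells above, so it is W.
From (5,3), the L positions reachable in one move are: (1,3), (5,1), (4,2). Any move reaching one of these is winning.

Move to (1,3).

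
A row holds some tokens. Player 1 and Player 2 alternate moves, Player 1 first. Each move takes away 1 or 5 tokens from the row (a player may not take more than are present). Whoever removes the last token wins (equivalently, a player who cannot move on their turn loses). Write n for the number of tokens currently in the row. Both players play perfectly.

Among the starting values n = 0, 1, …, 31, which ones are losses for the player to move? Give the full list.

Label each position W (a win for the player to move) or L (a loss). A position with no legal move is L; any other position is W exactly when some move reaches an L, and L when every move reaches a W.
n=0: no move → L
n=1: reaches L-position 0 → W
n=2: only reaches 1(W), which is W → L
n=3: reaches L-position 2 → W
n=4: only reaches 3(W), which is W → L
n=5: reaches L-position 4 → W
n=6: only reaches 5(W), 1(W), all W → L
n=7: reaches L-position 6 → W
n=8: only reaches 7(W), 3(W), all W → L
n=9: reaches L-position 8 → W
n=10: only reaches 9(W), 5(W), all W → L
n=11: reaches L-position 10 → W
n=12: only reaches 11(W), 7(W), all W → L
n=13: reaches L-position 12 → W
n=14: only reaches 13(W), 9(W), all W → L
n=15: reaches L-position 14 → W
n=16: only reaches 15(W), 11(W), all W → L
n=17: reaches L-position 16 → W
n=18: only reaches 17(W), 13(W), all W → L
n=19: reaches L-position 18 → W
n=20: only reaches 19(W), 15(W), all W → L
n=21: reaches L-position 20 → W
n=22: only reaches 21(W), 17(W), all W → L
n=23: reaches L-position 22 → W
n=24: only reaches 23(W), 19(W), all W → L
n=25: reaches L-position 24 → W
n=26: only reaches 25(W), 21(W), all W → L
n=27: reaches L-position 26 → W
n=28: only reaches 27(W), 23(W), all W → L
n=29: reaches L-position 28 → W
n=30: only reaches 29(W), 25(W), all W → L
n=31: reaches L-position 30 → W
The losing starting values of n are exactly the entries labelled L in this table (16 of them).

0, 2, 4, 6, 8, 10, 12, 14, 16, 18, 20, 22, 24, 26, 28, 30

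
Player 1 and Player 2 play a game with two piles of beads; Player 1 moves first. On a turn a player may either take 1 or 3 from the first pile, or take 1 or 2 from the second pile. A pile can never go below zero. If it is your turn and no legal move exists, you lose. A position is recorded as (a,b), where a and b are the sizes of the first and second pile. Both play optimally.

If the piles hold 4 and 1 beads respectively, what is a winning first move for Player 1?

Move to (3,1).

Label each position W (a win for the player to move) or L (a loss). A position with no legal move is L; any other position is W exactly when some move reaches an L, and L when every move reaches a W.
No move ever increases a pile, so every position that can arise here has a ≤ 4 and b ≤ 1; it is enough to label the cells with 0 ≤ a ≤ 4 and 0 ≤ b ≤ 1.
Every move lowers a or b (never raises either), so fill the grid row by row in increasing a, and left to right within a row: each cell's successors are then already labelled.
      b=0  b=1
a=0:    L    W
a=1:    W    L
a=2:    L    W
a=3:    W    L
a=4:    L    W
Cells with no legal move (terminal, hence L): (0,0).
The remaining L cells, each justified by listing all of its moves:
(1,1): only reaches (0,1)(W), (1,0)(W), all W → L
(2,0): only reaches (1,0)(W), which is W → L
(3,1): only reaches (2,1)(W), (0,1)(W), (3,0)(W), all W → L
(4,0): only reaches (3,0)(W), (1,0)(W), all W → L
Every other cell has at least one move into one of the L cells above, so it is W.
From (4,1), the L positions reachable in one move are: (3,1), (1,1), (4,0). Any move reaching one of these is winning.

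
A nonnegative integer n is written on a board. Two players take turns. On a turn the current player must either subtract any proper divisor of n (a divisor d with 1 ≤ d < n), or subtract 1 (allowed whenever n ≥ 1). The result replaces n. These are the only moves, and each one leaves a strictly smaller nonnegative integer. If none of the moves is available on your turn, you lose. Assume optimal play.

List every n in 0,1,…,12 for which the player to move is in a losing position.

0, 2, 5, 7, 9, 11

Use the standard recursion: the mover loses at a terminal position; elsewhere, the mover wins exactly when some move hands the opponent an L position.
n=0: no move → L
n=1: reaches L-position 0 → W
n=2: only reaches 1(W), which is W → L
n=3: reaches L-position 2 → W
n=4: reaches L-position 2 → W
n=5: only reaches 4(W), which is W → L
n=6: reaches L-position 5 → W
n=7: only reaches 6(W), which is W → L
n=8: reaches L-position 7 → W
n=9: only reaches 6(W), 8(W), all W → L
n=10: reaches L-position 5 → W
n=11: only reaches 10(W), which is W → L
n=12: reaches L-position 9 → W
The losing starting values of n are exactly the entries labelled L in this table (6 of them).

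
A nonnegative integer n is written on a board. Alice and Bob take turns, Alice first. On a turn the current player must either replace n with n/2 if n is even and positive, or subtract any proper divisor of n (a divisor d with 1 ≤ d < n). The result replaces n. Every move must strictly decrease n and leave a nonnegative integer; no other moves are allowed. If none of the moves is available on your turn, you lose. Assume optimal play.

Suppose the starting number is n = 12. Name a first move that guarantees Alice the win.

Move to 9.

Compute win/loss labels from the base case upward. A position with no move is L. Any other position is W if it can reach an L in one move, else L.
n=0: no move → L
n=1: no move → L
n=2: can move to 1, which is L ⇒ W
n=3: the only move is to 2(W), a W ⇒ L
n=4: can move to 3, which is L ⇒ W
n=5: the only move is to 4(W), a W ⇒ L
n=6: can move to 3, which is L ⇒ W
n=7: the only move is to 6(W), a W ⇒ L
n=8: can move to 7, which is L ⇒ W
n=9: moves to 6(W), 8(W); every one is W ⇒ L
n=10: can move to 5, which is L ⇒ W
n=11: the only move is to 10(W), a W ⇒ L
n=12: can move to 9, which is L ⇒ W
From 12, the L positions reachable in one move are: 9, 11. Any move reaching one of these is winning.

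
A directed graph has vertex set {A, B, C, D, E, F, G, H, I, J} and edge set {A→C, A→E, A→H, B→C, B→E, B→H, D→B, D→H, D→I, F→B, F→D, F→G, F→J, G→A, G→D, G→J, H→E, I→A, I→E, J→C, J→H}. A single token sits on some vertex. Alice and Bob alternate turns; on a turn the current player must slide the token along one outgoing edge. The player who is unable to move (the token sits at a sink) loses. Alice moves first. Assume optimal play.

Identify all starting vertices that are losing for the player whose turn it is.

Compute win/loss labels from the base case upward. A position with no move is L. Any other position is W if it can reach an L in one move, else L.
Every edge goes from a vertex to one that appears earlier in the order E, C, H, A, B, J, I, D, G, F, so processing vertices in that order labels each vertex after all of its successors.
E: no outgoing edge → L
C: no outgoing edge → L
H: reaches L-position E → W
A: reaches L-position C → W
B: reaches L-position C → W
J: reaches L-position C → W
I: reaches L-position E → W
D: only reaches I(W), B(W), H(W), all W → L
G: reaches L-position D → W
F: reaches L-position D → W
Reading off the rows marked L gives the requested list; there are 3 such vertices.

C, D, E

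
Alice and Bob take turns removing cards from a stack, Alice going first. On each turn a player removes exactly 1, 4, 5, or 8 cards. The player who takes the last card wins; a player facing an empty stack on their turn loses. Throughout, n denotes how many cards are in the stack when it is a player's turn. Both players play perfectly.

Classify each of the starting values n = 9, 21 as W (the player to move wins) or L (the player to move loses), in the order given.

9: L, 21: W

Positions with no move are L. A position that does have a move is losing for the player to move precisely when every available move leads to a winning position for the opponent. Fill in the labels:
n=0: no move → L
n=1: can move to 0, which is L ⇒ W
n=2: the only move is to 1(W), a W ⇒ L
n=3: can move to 2, which is L ⇒ W
n=4: can move to 0, which is L ⇒ W
n=5: can move to 0, which is L ⇒ W
n=6: can move to 2, which is L ⇒ W
n=7: can move to 2, which is L ⇒ W
n=8: can move to 0, which is L ⇒ W
n=9: moves to 8(W), 5(W), 4(W), 1(W); every one is W ⇒ L
n=10: can move to 9, which is L ⇒ W
n=11: moves to 10(W), 7(W), 6(W), 3(W); every one is W ⇒ L
n=12: can move to 11, which is L ⇒ W
n=13: can move to 9, which is L ⇒ W
n=14: can move to 9, which is L ⇒ W
n=15: can move to 11, which is L ⇒ W
n=16: can move to 11, which is L ⇒ W
n=17: can move to 9, which is L ⇒ W
n=18: moves to 17(W), 14(W), 13(W), 10(W); every one is W ⇒ L
n=19: can move to 18, which is L ⇒ W
n=20: moves to 19(W), 16(W), 15(W), 12(W); every one is W ⇒ L
n=21: can move to 20, which is L ⇒ W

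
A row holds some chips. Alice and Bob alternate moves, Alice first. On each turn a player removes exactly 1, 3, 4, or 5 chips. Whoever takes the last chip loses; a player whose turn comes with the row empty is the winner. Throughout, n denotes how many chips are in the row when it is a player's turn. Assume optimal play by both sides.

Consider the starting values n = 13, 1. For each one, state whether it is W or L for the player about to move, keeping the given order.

Positions with no move are W. A position that does have a move is losing for the player to move precisely when every available move leads to a winning position for the opponent. Fill in the labels:
n=0: no move; the opponent has just taken the last chip and therefore loses → W
n=1: L (sole option 0(W) is W)
n=2: W (go to 1, an L position)
n=3: L (options 2(W), 0(W) are all W)
n=4: W (go to 3, an L position)
n=5: W (go to 1, an L position)
n=6: W (go to 3, an L position)
n=7: W (go to 3, an L position)
n=8: W (go to 3, an L position)
n=9: L (options 8(W), 6(W), 5(W), 4(W) are all W)
n=10: W (go to 9, an L position)
n=11: L (options 10(W), 8(W), 7(W), 6(W) are all W)
n=12: W (go to 11, an L position)
n=13: W (go to 9, an L position)

13: W, 1: L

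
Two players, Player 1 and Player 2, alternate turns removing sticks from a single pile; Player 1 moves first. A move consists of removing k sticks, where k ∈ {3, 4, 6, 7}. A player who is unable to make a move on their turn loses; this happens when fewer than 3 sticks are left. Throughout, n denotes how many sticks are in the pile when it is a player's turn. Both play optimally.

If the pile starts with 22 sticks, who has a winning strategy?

Classify positions by backward induction: terminal positions (no move available) are L. From any other position, the mover wins iff some move reaches an L.
n=0: no move → L
n=1: no move → L
n=2: no move → L
n=3: reaches L-position 0 → W
n=4: reaches L-position 1 → W
n=5: reaches L-position 2 → W
n=6: reaches L-position 2 → W
n=7: reaches L-position 1 → W
n=8: reaches L-position 2 → W
n=9: reaches L-position 2 → W
n=10: only reaches 7(W), 6(W), 4(W), 3(W), all W → L
n=11: only reaches 8(W), 7(W), 5(W), 4(W), all W → L
n=12: only reaches 9(W), 8(W), 6(W), 5(W), all W → L
n=13: reaches L-position 10 → W
n=14: reaches L-position 11 → W
n=15: reaches L-position 12 → W
n=16: reaches L-position 12 → W
n=17: reaches L-position 11 → W
n=18: reaches L-position 12 → W
n=19: reaches L-position 12 → W
n=20: only reaches 17(W), 16(W), 14(W), 13(W), all W → L
n=21: only reaches 18(W), 17(W), 15(W), 14(W), all W → L
n=22: only reaches 19(W), 18(W), 16(W), 15(W), all W → L
The starting position 22 is L: whatever Player 1 does, the opponent receives a W position.

Player 2 wins.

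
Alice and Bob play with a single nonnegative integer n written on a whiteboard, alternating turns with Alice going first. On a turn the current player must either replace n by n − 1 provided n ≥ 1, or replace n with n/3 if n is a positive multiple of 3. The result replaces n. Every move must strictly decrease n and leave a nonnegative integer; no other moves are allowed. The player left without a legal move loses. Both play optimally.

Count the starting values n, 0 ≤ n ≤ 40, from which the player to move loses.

20

Work bottom-up. With no move the player to move loses. Otherwise the position is W if at least one move leads to an L position for the opponent, and L if every move leads to a W.
n=0: no move → L
n=1: can move to 0, which is L ⇒ W
n=2: the only move is to 1(W), a W ⇒ L
n=3: can move to 2, which is L ⇒ W
n=4: the only move is to 3(W), a W ⇒ L
n=5: can move to 4, which is L ⇒ W
n=6: can move to 2, which is L ⇒ W
n=7: the only move is to 6(W), a W ⇒ L
n=8: can move to 7, which is L ⇒ W
n=9: moves to 3(W), 8(W); every one is W ⇒ L
n=10: can move to 9, which is L ⇒ W
n=11: the only move is to 10(W), a W ⇒ L
n=12: can move to 4, which is L ⇒ W
n=13: the only move is to 12(W), a W ⇒ L
n=14: can move to 13, which is L ⇒ W
n=15: moves to 5(W), 14(W); every one is W ⇒ L
n=16: can move to 15, which is L ⇒ W
n=17: the only move is to 16(W), a W ⇒ L
n=18: can move to 17, which is L ⇒ W
n=19: the only move is to 18(W), a W ⇒ L
n=20: can move to 19, which is L ⇒ W
n=21: can move to 7, which is L ⇒ W
n=22: the only move is to 21(W), a W ⇒ L
n=23: can move to 22, which is L ⇒ W
n=24: moves to 8(W), 23(W); every one is W ⇒ L
n=25: can move to 24, which is L ⇒ W
n=26: the only move is to 25(W), a W ⇒ L
n=27: can move to 9, which is L ⇒ W
n=28: the only move is to 27(W), a W ⇒ L
n=29: can move to 28, which is L ⇒ W
n=30: moves to 10(W), 29(W); every one is W ⇒ L
n=31: can move to 30, which is L ⇒ W
n=32: the only move is to 31(W), a W ⇒ L
n=33: can move to 11, which is L ⇒ W
n=34: the only move is to 33(W), a W ⇒ L
n=35: can move to 34, which is L ⇒ W
n=36: moves to 12(W), 35(W); every one is W ⇒ L
n=37: can move to 36, which is L ⇒ W
n=38: the only move is to 37(W), a W ⇒ L
n=39: can move to 13, which is L ⇒ W
n=40: the only move is to 39(W), a W ⇒ L
L entries with 0 ≤ n ≤ 40: n = 0, 2, 4, 7, 9, 11, 13, 15, 17, 19, 22, 24, 26, 28, 30, 32, 34, 36, 38, 40; that makes 20.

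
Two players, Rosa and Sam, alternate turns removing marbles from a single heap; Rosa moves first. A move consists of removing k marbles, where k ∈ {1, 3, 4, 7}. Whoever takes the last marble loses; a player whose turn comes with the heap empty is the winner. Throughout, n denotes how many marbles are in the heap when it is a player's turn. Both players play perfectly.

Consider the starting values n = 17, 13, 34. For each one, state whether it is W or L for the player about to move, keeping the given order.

Classify positions by backward induction: terminal positions (no move available) are W. From any other position, the mover wins iff some move reaches an L.
n=0: no move; the opponent has just taken the last marble and therefore loses → W
n=1: →0(W) only, which is W, so L
n=2: →1(L), so W
n=3: →2(W), 0(W) — all W, so L
n=4: →3(L), so W
n=5: →1(L), so W
n=6: →3(L), so W
n=7: →3(L), so W
n=8: →1(L), so W
n=9: →8(W), 6(W), 5(W), 2(W) — all W, so L
n=10: →9(L), so W
n=11: →10(W), 8(W), 7(W), 4(W) — all W, so L
n=12: →11(L), so W
n=13: →9(L), so W
n=14: →11(L), so W
n=15: →11(L), so W
n=16: →9(L), so W
n=17: →16(W), 14(W), 13(W), 10(W) — all W, so L
n=18: →17(L), so W
n=19: →18(W), 16(W), 15(W), 12(W) — all W, so L
n=20: →19(L), so W
n=21: →17(L), so W
n=22: →19(L), so W
n=23: →19(L), so W
n=24: →17(L), so W
n=25: →24(W), 22(W), 21(W), 18(W) — all W, so L
n=26: →25(L), so W
n=27: →26(W), 24(W), 23(W), 20(W) — all W, so L
n=28: →27(L), so W
n=29: →25(L), so W
n=30: →27(L), so W
n=31: →27(L), so W
n=32: →25(L), so W
n=33: →32(W), 30(W), 29(W), 26(W) — all W, so L
n=34: →33(L), so W

17: L, 13: W, 34: W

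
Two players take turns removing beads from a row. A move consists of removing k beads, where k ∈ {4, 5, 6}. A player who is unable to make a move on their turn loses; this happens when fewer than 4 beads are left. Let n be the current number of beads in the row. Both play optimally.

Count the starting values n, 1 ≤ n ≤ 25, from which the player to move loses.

11

Work bottom-up. With no move the player to move loses. Otherwise the position is W if at least one move leads to an L position for the opponent, and L if every move leads to a W.
n=0: no move → L
n=1: no move → L
n=2: no move → L
n=3: no move → L
n=4: →0(L), so W
n=5: →1(L), so W
n=6: →2(L), so W
n=7: →3(L), so W
n=8: →3(L), so W
n=9: →3(L), so W
n=10: →6(W), 5(W), 4(W) — all W, so L
n=11: →7(W), 6(W), 5(W) — all W, so L
n=12: →8(W), 7(W), 6(W) — all W, so L
n=13: →9(W), 8(W), 7(W) — all W, so L
n=14: →10(L), so W
n=15: →11(L), so W
n=16: →12(L), so W
n=17: →13(L), so W
n=18: →13(L), so W
n=19: →13(L), so W
n=20: →16(W), 15(W), 14(W) — all W, so L
n=21: →17(W), 16(W), 15(W) — all W, so L
n=22: →18(W), 17(W), 16(W) — all W, so L
n=23: →19(W), 18(W), 17(W) — all W, so L
n=24: →20(L), so W
n=25: →21(L), so W
L entries with 1 ≤ n ≤ 25 (n=0 is outside the asked range and is not counted): n = 1, 2, 3, 10, 11, 12, 13, 20, 21, 22, 23; that makes 11.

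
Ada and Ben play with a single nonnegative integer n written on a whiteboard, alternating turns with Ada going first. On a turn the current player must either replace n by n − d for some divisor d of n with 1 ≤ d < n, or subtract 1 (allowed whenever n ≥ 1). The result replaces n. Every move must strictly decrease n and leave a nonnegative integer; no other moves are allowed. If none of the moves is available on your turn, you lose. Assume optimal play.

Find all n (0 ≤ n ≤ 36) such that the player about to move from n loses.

Build the W/L table. Terminal = L. A non-terminal position is W if it has a move to some L; otherwise it is L.
n=0: no move → L
n=1: can move to 0, which is L ⇒ W
n=2: the only move is to 1(W), a W ⇒ L
n=3: can move to 2, which is L ⇒ W
n=4: can move to 2, which is L ⇒ W
n=5: the only move is to 4(W), a W ⇒ L
n=6: can move to 5, which is L ⇒ W
n=7: the only move is to 6(W), a W ⇒ L
n=8: can move to 7, which is L ⇒ W
n=9: moves to 6(W), 8(W); every one is W ⇒ L
n=10: can move to 5, which is L ⇒ W
n=11: the only move is to 10(W), a W ⇒ L
n=12: can move to 9, which is L ⇒ W
n=13: the only move is to 12(W), a W ⇒ L
n=14: can move to 7, which is L ⇒ W
n=15: moves to 10(W), 12(W), 14(W); every one is W ⇒ L
n=16: can move to 15, which is L ⇒ W
n=17: the only move is to 16(W), a W ⇒ L
n=18: can move to 9, which is L ⇒ W
n=19: the only move is to 18(W), a W ⇒ L
n=20: can move to 15, which is L ⇒ W
n=21: moves to 14(W), 18(W), 20(W); every one is W ⇒ L
n=22: can move to 11, which is L ⇒ W
n=23: the only move is to 22(W), a W ⇒ L
n=24: can move to 21, which is L ⇒ W
n=25: moves to 20(W), 24(W); every one is W ⇒ L
n=26: can move to 13, which is L ⇒ W
n=27: moves to 18(W), 24(W), 26(W); every one is W ⇒ L
n=28: can move to 21, which is L ⇒ W
n=29: the only move is to 28(W), a W ⇒ L
n=30: can move to 15, which is L ⇒ W
n=31: the only move is to 30(W), a W ⇒ L
n=32: can move to 31, which is L ⇒ W
n=33: moves to 22(W), 30(W), 32(W); every one is W ⇒ L
n=34: can move to 17, which is L ⇒ W
n=35: moves to 28(W), 30(W), 34(W); every one is W ⇒ L
n=36: can move to 27, which is L ⇒ W
The losing starting values of n are exactly the entries labelled L in this table (18 of them).

0, 2, 5, 7, 9, 11, 13, 15, 17, 19, 21, 23, 25, 27, 29, 31, 33, 35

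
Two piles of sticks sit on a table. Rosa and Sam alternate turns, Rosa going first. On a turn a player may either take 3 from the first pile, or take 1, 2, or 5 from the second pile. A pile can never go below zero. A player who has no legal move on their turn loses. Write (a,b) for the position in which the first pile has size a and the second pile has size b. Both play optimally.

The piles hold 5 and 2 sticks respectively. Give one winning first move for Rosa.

Move to (5,1).

Build the W/L table. Terminal = L. A non-terminal position is W if it has a move to some L; otherwise it is L.
No move ever increases a pile, so every position that can arise here has a ≤ 5 and b ≤ 2; it is enough to label the cells with 0 ≤ a ≤ 5 and 0 ≤ b ≤ 2.
Every move lowers a or b (never raises either), so fill the grid row by row in increasing a, and left to right within a row: each cell's successors are then already labelled.
      b=0  b=1  b=2
a=0:    L    W    W
a=1:    L    W    W
a=2:    L    W    W
a=3:    W    L    W
a=4:    W    L    W
a=5:    W    L    W
Cells with no legal move (terminal, hence L): (0,0), (1,0), (2,0).
The remaining L cells, each justified by listing all of its moves:
(3,1): →(0,1)(W), (3,0)(W) — all W, so L
(4,1): →(1,1)(W), (4,0)(W) — all W, so L
(5,1): →(2,1)(W), (5,0)(W) — all W, so L
Every other cell has at least one move into one of the L cells above, so it is W.
From (5,2), the L positions reachable in one move are: (5,1).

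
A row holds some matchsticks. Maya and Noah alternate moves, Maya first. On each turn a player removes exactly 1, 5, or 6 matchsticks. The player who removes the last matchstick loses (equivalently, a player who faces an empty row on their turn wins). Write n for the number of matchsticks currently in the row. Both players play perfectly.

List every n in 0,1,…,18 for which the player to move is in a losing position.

1, 3, 5, 12, 14, 16

Compute win/loss labels from the base case upward. A position with no move is W. Any other position is W if it can reach an L in one move, else L.
n=0: no move; the opponent has just taken the last matchstick and therefore loses → W
n=1: →0(W) only, which is W, so L
n=2: →1(L), so W
n=3: →2(W) only, which is W, so L
n=4: →3(L), so W
n=5: →4(W), 0(W) — all W, so L
n=6: →5(L), so W
n=7: →1(L), so W
n=8: →3(L), so W
n=9: →3(L), so W
n=10: →5(L), so W
n=11: →5(L), so W
n=12: →11(W), 7(W), 6(W) — all W, so L
n=13: →12(L), so W
n=14: →13(W), 9(W), 8(W) — all W, so L
n=15: →14(L), so W
n=16: →15(W), 11(W), 10(W) — all W, so L
n=17: →16(L), so W
n=18: →12(L), so W
Reading off the rows marked L gives the requested list; there are 6 such values of n.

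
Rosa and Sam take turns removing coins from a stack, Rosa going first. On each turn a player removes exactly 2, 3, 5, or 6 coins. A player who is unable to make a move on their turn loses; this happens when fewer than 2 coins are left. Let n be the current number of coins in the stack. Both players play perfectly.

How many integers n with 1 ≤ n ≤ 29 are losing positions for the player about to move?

Compute win/loss labels from the base case upward. A position with no move is L. Any other position is W if it can reach an L in one move, else L.
n=0: no move → L
n=1: no move → L
n=2: W (go to 0, an L position)
n=3: W (go to 1, an L position)
n=4: W (go to 1, an L position)
n=5: W (go to 0, an L position)
n=6: W (go to 1, an L position)
n=7: W (go to 1, an L position)
n=8: L (options 6(W), 5(W), 3(W), 2(W) are all W)
n=9: L (options 7(W), 6(W), 4(W), 3(W) are all W)
n=10: W (go to 8, an L position)
n=11: W (go to 9, an L position)
n=12: W (go to 9, an L position)
n=13: W (go to 8, an L position)
n=14: W (go to 9, an L position)
n=15: W (go to 9, an L position)
n=16: L (options 14(W), 13(W), 11(W), 10(W) are all W)
n=17: L (options 15(W), 14(W), 12(W), 11(W) are all W)
n=18: W (go to 16, an L position)
n=19: W (go to 17, an L position)
n=20: W (go to 17, an L position)
n=21: W (go to 16, an L position)
n=22: W (go to 17, an L position)
n=23: W (go to 17, an L position)
n=24: L (options 22(W), 21(W), 19(W), 18(W) are all W)
n=25: L (options 23(W), 22(W), 20(W), 19(W) are all W)
n=26: W (go to 24, an L position)
n=27: W (go to 25, an L position)
n=28: W (go to 25, an L position)
n=29: W (go to 24, an L position)
L entries with 1 ≤ n ≤ 29 (n=0 is outside the asked range and is not counted): n = 1, 8, 9, 16, 17, 24, 25; that makes 7.

7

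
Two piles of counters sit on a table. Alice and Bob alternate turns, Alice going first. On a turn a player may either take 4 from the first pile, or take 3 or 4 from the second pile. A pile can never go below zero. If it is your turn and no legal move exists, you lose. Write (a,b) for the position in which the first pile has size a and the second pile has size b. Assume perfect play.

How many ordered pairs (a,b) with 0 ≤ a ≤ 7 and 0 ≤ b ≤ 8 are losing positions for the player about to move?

32

Work bottom-up. With no move the player to move loses. Otherwise the position is W if at least one move leads to an L position for the opponent, and L if every move leads to a W.
Every move lowers a or b (never raises either), so fill the grid row by row in increasing a, and left to right within a row: each cell's successors are then already labelled.
      b=0  b=1  b=2  b=3  b=4  b=5  b=6  b=7  b=8
a=0:    L    L    L    W    W    W    W    L    L
a=1:    L    L    L    W    W    W    W    L    L
a=2:    L    L    L    W    W    W    W    L    L
a=3:    L    L    L    W    W    W    W    L    L
a=4:    W    W    W    L    L    L    W    W    W
a=5:    W    W    W    L    L    L    W    W    W
a=6:    W    W    W    L    L    L    W    W    W
a=7:    W    W    W    L    L    L    W    W    W
Cells with no legal move (terminal, hence L): (0,0), (0,1), (0,2), (1,0), (1,1), (1,2), (2,0), (2,1), (2,2), (3,0), (3,1), (3,2).
The remaining L cells, each justified by listing all of its moves:
(0,7): →(0,4)(W), (0,3)(W) — all W, so L
(0,8): →(0,5)(W), (0,4)(W) — all W, so L
(1,7): →(1,4)(W), (1,3)(W) — all W, so L
(1,8): →(1,5)(W), (1,4)(W) — all W, so L
(2,7): →(2,4)(W), (2,3)(W) — all W, so L
(2,8): →(2,5)(W), (2,4)(W) — all W, so L
(3,7): →(3,4)(W), (3,3)(W) — all W, so L
(3,8): →(3,5)(W), (3,4)(W) — all W, so L
(4,3): →(0,3)(W), (4,0)(W) — all W, so L
(4,4): →(0,4)(W), (4,1)(W), (4,0)(W) — all W, so L
(4,5): →(0,5)(W), (4,2)(W), (4,1)(W) — all W, so L
(5,3): →(1,3)(W), (5,0)(W) — all W, so L
(5,4): →(1,4)(W), (5,1)(W), (5,0)(W) — all W, so L
(5,5): →(1,5)(W), (5,2)(W), (5,1)(W) — all W, so L
(6,3): →(2,3)(W), (6,0)(W) — all W, so L
(6,4): →(2,4)(W), (6,1)(W), (6,0)(W) — all W, so L
(6,5): →(2,5)(W), (6,2)(W), (6,1)(W) — all W, so L
(7,3): →(3,3)(W), (7,0)(W) — all W, so L
(7,4): →(3,4)(W), (7,1)(W), (7,0)(W) — all W, so L
(7,5): →(3,5)(W), (7,2)(W), (7,1)(W) — all W, so L
Every other cell has at least one move into one of the L cells above, so it is W.
L cells per row: a=0: 5, a=1: 5, a=2: 5, a=3: 5, a=4: 3, a=5: 3, a=6: 3, a=7: 3; total 32.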